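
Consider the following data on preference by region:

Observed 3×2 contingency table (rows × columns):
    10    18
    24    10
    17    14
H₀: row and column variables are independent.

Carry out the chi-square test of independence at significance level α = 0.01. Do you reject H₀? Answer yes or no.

reject H₀: no

Row totals [28, 34, 31], col totals [51, 42], n=93
χ² = (10−15.35)²/15.35 + (18−12.65)²/12.65 + (24−18.65)²/18.65 + (10−15.35)²/15.35 + (17−17.00)²/17.00 + (14−14.00)²/14.00 = 7.5404
df = 2
p-value (upper-tail) = 0.02305
At α=0.01: p ≥ α → fail to reject H₀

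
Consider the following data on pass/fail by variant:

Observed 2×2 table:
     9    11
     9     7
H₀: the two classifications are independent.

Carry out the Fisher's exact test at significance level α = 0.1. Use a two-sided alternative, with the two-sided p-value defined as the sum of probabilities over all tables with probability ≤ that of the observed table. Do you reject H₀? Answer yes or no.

reject H₀: no

Margins: r₁=20, r₂=16, c₁=18, c₂=18, n=36
p_obs = C(20,9)·C(16,9)/C(36,18); sum pmf over tables with pmf ≤ p_obs
p-value (two-sided) = 0.73799
At α=0.1: p ≥ α → fail to reject H₀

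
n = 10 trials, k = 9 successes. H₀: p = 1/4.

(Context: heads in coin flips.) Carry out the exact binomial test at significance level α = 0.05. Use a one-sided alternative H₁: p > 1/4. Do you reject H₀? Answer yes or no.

reject H₀: yes

Exact binomial: n=10, k=9, p₀=1/4=0.2500
P(X≥9) from Σ C(n,i)·p₀^i·(1−p₀)^(n−i)
p-value (one-sided, H₁ greater) = 0.00003
At α=0.05: p < α → reject H₀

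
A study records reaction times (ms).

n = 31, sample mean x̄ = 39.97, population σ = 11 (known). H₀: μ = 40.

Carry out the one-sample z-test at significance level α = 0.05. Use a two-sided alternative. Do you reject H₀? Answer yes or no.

SE = σ/√n = 11/√31 = 1.9757
z = (x̄−μ₀)/SE = (39.97−40)/1.9757 = -0.0152
p-value (two-sided) = 0.98788
At α=0.05: p ≥ α → fail to reject H₀

reject H₀: no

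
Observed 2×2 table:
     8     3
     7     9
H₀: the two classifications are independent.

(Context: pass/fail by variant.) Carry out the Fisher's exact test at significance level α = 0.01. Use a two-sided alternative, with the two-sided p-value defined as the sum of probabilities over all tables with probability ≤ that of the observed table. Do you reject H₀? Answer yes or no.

reject H₀: no

Margins: r₁=11, r₂=16, c₁=15, c₂=12, n=27
p_obs = C(11,8)·C(16,7)/C(27,15); sum pmf over tables with pmf ≤ p_obs
p-value (two-sided) = 0.23883
At α=0.01: p ≥ α → fail to reject H₀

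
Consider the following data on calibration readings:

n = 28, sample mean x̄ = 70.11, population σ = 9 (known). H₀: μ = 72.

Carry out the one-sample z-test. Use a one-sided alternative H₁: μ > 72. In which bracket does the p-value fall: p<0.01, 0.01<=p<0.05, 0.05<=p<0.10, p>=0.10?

SE = σ/√n = 9/√28 = 1.7008
z = (x̄−μ₀)/SE = (70.11−72)/1.7008 = -1.1112
p-value (one-sided, H₁ greater) = 0.86676
→ bracket: p>=0.10

p-value bracket: p>=0.10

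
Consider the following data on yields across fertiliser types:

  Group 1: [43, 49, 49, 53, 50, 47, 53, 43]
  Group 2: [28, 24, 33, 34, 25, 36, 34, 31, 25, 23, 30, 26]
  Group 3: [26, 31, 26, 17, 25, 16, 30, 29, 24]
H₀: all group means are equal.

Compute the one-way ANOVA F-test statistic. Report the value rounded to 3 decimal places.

Group means [48.38, 29.08, 24.89], grand mean 33.103
SSB = Σnᵢ(x̄ᵢ−x̄)² = 2667.009; SSW = ΣΣ(x−x̄ᵢ)² = 553.681
MSB = 2667.009/2 = 1333.5045; MSW = 553.681/26 = 21.2954
F = MSB/MSW = 62.6194
df = (2, 26)

test statistic = 62.619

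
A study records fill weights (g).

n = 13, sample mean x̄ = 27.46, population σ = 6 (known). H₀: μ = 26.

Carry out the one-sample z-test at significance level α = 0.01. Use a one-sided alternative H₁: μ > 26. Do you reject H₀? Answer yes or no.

SE = σ/√n = 6/√13 = 1.6641
z = (x̄−μ₀)/SE = (27.46−26)/1.6641 = 0.8774
p-value (one-sided, H₁ greater) = 0.19015
At α=0.01: p ≥ α → fail to reject H₀

reject H₀: no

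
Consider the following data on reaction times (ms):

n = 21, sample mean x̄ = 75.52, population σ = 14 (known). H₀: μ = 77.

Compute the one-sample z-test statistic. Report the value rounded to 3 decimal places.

SE = σ/√n = 14/√21 = 3.0551
z = (x̄−μ₀)/SE = (75.52−77)/3.0551 = -0.4844

test statistic = -0.484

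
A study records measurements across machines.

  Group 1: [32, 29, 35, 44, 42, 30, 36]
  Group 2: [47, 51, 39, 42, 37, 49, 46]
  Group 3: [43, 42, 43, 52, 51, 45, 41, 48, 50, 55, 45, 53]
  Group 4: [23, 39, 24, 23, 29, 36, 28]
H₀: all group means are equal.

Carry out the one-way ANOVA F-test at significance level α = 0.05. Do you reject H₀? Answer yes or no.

reject H₀: yes

Group means [35.43, 44.43, 47.33, 28.86], grand mean 40.273
SSB = Σnᵢ(x̄ᵢ−x̄)² = 1795.593; SSW = ΣΣ(x−x̄ᵢ)² = 860.952
MSB = 1795.593/3 = 598.5310; MSW = 860.952/29 = 29.6880
F = MSB/MSW = 20.1607
df = (3, 29)
p-value (upper-tail) = 0.00000
At α=0.05: p < α → reject H₀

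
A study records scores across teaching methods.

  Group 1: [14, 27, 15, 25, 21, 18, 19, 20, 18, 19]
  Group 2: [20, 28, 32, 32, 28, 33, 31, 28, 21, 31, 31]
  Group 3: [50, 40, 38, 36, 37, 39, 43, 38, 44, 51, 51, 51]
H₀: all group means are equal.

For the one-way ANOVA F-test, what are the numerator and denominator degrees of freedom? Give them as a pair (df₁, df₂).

degrees of freedom = [2, 30]

k = 3 groups, N = 33 total
df = (k−1, N−k) = (3−1, 33−3) = (2, 30)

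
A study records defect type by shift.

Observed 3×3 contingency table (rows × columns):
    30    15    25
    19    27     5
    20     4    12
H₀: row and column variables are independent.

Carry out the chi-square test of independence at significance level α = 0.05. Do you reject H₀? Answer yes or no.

Row totals [70, 51, 36], col totals [69, 46, 42], n=157
χ² = (30−30.76)²/30.76 + (15−20.51)²/20.51 + (25−18.73)²/18.73 + (19−22.41)²/22.41 + (27−14.94)²/14.94 + (5−13.64)²/13.64 + (20−15.82)²/15.82 + (4−10.55)²/10.55 + (12−9.63)²/9.63 = 25.0769
df = 4
p-value (upper-tail) = 0.00005
At α=0.05: p < α → reject H₀

reject H₀: yes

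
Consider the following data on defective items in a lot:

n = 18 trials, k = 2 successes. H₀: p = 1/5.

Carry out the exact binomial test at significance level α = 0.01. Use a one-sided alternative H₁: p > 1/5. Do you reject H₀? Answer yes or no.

reject H₀: no

Exact binomial: n=18, k=2, p₀=1/5=0.2000
P(X≥2) from Σ C(n,i)·p₀^i·(1−p₀)^(n−i)
p-value (one-sided, H₁ greater) = 0.90092
At α=0.01: p ≥ α → fail to reject H₀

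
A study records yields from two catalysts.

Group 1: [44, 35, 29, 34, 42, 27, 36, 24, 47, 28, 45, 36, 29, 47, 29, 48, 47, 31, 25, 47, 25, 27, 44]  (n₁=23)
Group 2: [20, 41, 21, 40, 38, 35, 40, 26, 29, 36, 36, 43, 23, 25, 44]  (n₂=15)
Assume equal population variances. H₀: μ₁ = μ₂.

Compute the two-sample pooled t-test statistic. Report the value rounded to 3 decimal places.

x̄₁=35.913, s₁=8.691, n₁=23
x̄₂=33.133, s₂=8.331, n₂=15
s_p² = [22·8.691² + 14·8.331²]/36 = 73.1544
SE = √(s_p²·(1/23+1/15)) = 2.8386
t = (35.913−33.133)/2.8386 = 0.9793
df = 36

test statistic = 0.979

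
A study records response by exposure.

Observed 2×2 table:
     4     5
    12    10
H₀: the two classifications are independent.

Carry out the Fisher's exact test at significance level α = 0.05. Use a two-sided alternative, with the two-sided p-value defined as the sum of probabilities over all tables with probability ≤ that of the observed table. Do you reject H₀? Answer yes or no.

Margins: r₁=9, r₂=22, c₁=16, c₂=15, n=31
p_obs = C(9,4)·C(22,12)/C(31,16); sum pmf over tables with pmf ≤ p_obs
p-value (two-sided) = 0.70425
At α=0.05: p ≥ α → fail to reject H₀

reject H₀: no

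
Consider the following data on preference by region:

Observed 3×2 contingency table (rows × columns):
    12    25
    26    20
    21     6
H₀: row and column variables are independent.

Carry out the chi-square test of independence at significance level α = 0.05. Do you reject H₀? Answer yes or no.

reject H₀: yes

Row totals [37, 46, 27], col totals [59, 51], n=110
χ² = (12−19.85)²/19.85 + (25−17.15)²/17.15 + (26−24.67)²/24.67 + (20−21.33)²/21.33 + (21−14.48)²/14.48 + (6−12.52)²/12.52 = 13.1714
df = 2
p-value (upper-tail) = 0.00138
At α=0.05: p < α → reject H₀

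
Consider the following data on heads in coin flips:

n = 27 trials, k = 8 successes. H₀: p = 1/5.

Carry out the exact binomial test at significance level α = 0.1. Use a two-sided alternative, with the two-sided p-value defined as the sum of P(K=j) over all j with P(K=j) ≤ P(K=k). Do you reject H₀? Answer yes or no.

Exact binomial: n=27, k=8, p₀=1/5=0.2000
P(X=j) = C(n,j)·p₀^j·(1−p₀)^(n−j); p = Σ P(X=j) over j with P(X=j) ≤ P(X=8)
p-value (two-sided) = 0.22734
At α=0.1: p ≥ α → fail to reject H₀

reject H₀: no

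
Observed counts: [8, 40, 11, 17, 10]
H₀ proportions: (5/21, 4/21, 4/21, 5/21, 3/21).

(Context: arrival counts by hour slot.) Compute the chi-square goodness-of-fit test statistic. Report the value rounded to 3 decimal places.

test statistic = 44.440

n = 86; E_i = n·p_i = [20.48, 16.38, 16.38, 20.48, 12.29]
χ² = (8−20.48)²/20.48 + (40−16.38)²/16.38 + (11−16.38)²/16.38 + (17−20.48)²/20.48 + (10−12.29)²/12.29 = 44.4401
df = 4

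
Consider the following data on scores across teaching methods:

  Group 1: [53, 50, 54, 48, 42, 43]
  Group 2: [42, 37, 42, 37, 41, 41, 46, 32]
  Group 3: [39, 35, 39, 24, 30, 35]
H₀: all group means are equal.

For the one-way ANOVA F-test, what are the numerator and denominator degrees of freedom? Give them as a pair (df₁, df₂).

degrees of freedom = [2, 17]

k = 3 groups, N = 20 total
df = (k−1, N−k) = (3−1, 20−3) = (2, 17)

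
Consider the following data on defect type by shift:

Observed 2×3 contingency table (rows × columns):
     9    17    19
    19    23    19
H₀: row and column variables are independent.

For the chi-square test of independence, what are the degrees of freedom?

degrees of freedom = 2

df = (r−1)(c−1) = (2−1)·(3−1) = 2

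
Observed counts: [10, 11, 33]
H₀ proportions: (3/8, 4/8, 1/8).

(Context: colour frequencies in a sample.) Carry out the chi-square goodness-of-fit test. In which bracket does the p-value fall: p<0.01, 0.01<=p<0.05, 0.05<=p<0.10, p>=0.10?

p-value bracket: p<0.01

n = 54; E_i = n·p_i = [20.25, 27.00, 6.75]
χ² = (10−20.25)²/20.25 + (11−27.00)²/27.00 + (33−6.75)²/6.75 = 116.7531
df = 2
p-value (upper-tail) = 0.00000
→ bracket: p<0.01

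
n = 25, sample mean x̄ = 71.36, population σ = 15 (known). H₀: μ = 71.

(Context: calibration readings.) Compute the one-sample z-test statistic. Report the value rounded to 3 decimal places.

SE = σ/√n = 15/√25 = 3.0000
z = (x̄−μ₀)/SE = (71.36−71)/3.0000 = 0.1200

test statistic = 0.120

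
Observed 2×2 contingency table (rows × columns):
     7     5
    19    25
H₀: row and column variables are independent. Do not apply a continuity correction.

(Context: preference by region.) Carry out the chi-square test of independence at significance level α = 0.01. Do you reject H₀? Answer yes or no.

reject H₀: no

Row totals [12, 44], col totals [26, 30], n=56
χ² = (7−5.57)²/5.57 + (5−6.43)²/6.43 + (19−20.43)²/20.43 + (25−23.57)²/23.57 = 0.8702
df = 1
p-value (upper-tail) = 0.35089
At α=0.01: p ≥ α → fail to reject H₀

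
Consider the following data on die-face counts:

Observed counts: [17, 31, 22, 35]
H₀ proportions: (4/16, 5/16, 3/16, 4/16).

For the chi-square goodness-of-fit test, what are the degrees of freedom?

df = k − 1 = 4 − 1 = 3

degrees of freedom = 3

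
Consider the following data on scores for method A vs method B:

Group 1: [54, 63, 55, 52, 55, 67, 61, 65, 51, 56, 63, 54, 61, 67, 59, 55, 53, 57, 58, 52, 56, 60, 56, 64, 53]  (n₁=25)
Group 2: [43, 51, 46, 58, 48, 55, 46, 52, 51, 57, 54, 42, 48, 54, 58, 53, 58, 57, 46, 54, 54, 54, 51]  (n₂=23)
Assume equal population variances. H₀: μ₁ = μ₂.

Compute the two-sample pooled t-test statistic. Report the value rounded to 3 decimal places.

x̄₁=57.880, s₁=4.842, n₁=25
x̄₂=51.739, s₂=4.817, n₂=23
s_p² = [24·4.842² + 22·4.817²]/46 = 23.3277
SE = √(s_p²·(1/25+1/23)) = 1.3955
t = (57.880−51.739)/1.3955 = 4.4006
df = 46

test statistic = 4.401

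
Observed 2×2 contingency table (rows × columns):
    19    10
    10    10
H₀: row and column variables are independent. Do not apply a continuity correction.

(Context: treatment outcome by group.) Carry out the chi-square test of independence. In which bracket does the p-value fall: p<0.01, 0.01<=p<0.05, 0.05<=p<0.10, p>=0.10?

Row totals [29, 20], col totals [29, 20], n=49
χ² = (19−17.16)²/17.16 + (10−11.84)²/11.84 + (10−11.84)²/11.84 + (10−8.16)²/8.16 = 1.1798
df = 1
p-value (upper-tail) = 0.27739
→ bracket: p>=0.10

p-value bracket: p>=0.10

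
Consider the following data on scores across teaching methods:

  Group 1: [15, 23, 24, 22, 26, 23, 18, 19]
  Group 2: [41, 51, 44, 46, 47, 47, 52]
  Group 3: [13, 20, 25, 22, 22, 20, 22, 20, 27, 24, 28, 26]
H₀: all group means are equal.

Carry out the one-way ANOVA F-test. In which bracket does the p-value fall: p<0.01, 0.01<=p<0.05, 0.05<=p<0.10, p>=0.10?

p-value bracket: p<0.01

Group means [21.25, 46.86, 22.42], grand mean 28.407
SSB = Σnᵢ(x̄ᵢ−x̄)² = 3223.245; SSW = ΣΣ(x−x̄ᵢ)² = 359.274
MSB = 3223.245/2 = 1611.6224; MSW = 359.274/24 = 14.9697
F = MSB/MSW = 107.6587
df = (2, 24)
p-value (upper-tail) = 0.00000
→ bracket: p<0.01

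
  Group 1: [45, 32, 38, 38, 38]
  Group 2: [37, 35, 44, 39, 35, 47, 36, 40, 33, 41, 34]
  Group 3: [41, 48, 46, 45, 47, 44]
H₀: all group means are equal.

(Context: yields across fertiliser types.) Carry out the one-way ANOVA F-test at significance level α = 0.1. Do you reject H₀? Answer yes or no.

reject H₀: yes

Group means [38.20, 38.27, 45.17], grand mean 40.136
SSB = Σnᵢ(x̄ᵢ−x̄)² = 208.776; SSW = ΣΣ(x−x̄ᵢ)² = 309.815
MSB = 208.776/2 = 104.3879; MSW = 309.815/19 = 16.3061
F = MSB/MSW = 6.4018
df = (2, 19)
p-value (upper-tail) = 0.00749
At α=0.1: p < α → reject H₀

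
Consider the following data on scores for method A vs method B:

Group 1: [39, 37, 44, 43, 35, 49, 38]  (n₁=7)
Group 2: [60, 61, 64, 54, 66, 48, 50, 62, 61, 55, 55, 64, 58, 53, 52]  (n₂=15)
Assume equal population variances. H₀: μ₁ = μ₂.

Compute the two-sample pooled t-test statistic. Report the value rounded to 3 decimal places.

x̄₁=40.714, s₁=4.855, n₁=7
x̄₂=57.533, s₂=5.540, n₂=15
s_p² = [6·4.855² + 14·5.540²]/20 = 28.5581
SE = √(s_p²·(1/7+1/15)) = 2.4461
t = (40.714−57.533)/2.4461 = -6.8758
df = 20

test statistic = -6.876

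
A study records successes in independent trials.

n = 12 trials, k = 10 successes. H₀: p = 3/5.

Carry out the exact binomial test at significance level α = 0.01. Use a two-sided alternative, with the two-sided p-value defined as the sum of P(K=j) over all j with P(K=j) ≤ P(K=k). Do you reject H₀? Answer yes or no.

Exact binomial: n=12, k=10, p₀=3/5=0.6000
P(X=j) = C(n,j)·p₀^j·(1−p₀)^(n−j); p = Σ P(X=j) over j with P(X=j) ≤ P(X=10)
p-value (two-sided) = 0.14075
At α=0.01: p ≥ α → fail to reject H₀

reject H₀: no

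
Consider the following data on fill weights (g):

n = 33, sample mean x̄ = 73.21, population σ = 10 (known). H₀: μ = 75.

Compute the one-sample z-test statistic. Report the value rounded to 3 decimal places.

test statistic = -1.028

SE = σ/√n = 10/√33 = 1.7408
z = (x̄−μ₀)/SE = (73.21−75)/1.7408 = -1.0283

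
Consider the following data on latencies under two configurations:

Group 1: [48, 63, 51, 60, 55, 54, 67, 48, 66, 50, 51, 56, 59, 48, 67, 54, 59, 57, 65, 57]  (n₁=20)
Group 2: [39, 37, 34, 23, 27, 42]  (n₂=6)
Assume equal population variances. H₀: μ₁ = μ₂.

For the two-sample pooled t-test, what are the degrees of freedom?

df = n₁ + n₂ − 2 = 20 + 6 − 2 = 24

degrees of freedom = 24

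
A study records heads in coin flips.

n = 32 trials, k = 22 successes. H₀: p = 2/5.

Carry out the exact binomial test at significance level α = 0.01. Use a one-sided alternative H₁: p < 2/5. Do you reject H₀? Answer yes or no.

Exact binomial: n=32, k=22, p₀=2/5=0.4000
P(X≤22) from Σ C(n,i)·p₀^i·(1−p₀)^(n−i)
p-value (one-sided, H₁ less) = 0.99974
At α=0.01: p ≥ α → fail to reject H₀

reject H₀: no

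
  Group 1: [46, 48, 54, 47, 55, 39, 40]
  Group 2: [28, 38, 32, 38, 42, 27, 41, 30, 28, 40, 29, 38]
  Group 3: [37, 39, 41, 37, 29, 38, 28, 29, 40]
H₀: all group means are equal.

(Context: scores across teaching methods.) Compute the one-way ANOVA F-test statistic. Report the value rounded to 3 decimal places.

test statistic = 12.410

Group means [47.00, 34.25, 35.33], grand mean 37.786
SSB = Σnᵢ(x̄ᵢ−x̄)² = 798.464; SSW = ΣΣ(x−x̄ᵢ)² = 804.250
MSB = 798.464/2 = 399.2321; MSW = 804.250/25 = 32.1700
F = MSB/MSW = 12.4101
df = (2, 25)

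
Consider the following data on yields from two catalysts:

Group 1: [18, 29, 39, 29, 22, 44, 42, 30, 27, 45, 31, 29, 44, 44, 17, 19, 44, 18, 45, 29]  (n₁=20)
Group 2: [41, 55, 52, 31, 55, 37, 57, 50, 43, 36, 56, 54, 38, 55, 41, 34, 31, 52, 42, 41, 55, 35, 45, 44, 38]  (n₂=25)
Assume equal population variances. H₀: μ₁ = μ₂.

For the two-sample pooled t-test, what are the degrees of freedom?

degrees of freedom = 43

df = n₁ + n₂ − 2 = 20 + 25 − 2 = 43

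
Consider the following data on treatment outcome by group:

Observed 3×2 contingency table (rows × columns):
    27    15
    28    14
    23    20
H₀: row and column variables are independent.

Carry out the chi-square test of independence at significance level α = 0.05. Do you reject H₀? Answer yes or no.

reject H₀: no

Row totals [42, 42, 43], col totals [78, 49], n=127
χ² = (27−25.80)²/25.80 + (15−16.20)²/16.20 + (28−25.80)²/25.80 + (14−16.20)²/16.20 + (23−26.41)²/26.41 + (20−16.59)²/16.59 = 1.7750
df = 2
p-value (upper-tail) = 0.41167
At α=0.05: p ≥ α → fail to reject H₀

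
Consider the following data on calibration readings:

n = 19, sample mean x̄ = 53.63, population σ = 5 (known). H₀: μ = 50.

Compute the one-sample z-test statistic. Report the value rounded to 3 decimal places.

SE = σ/√n = 5/√19 = 1.1471
z = (x̄−μ₀)/SE = (53.63−50)/1.1471 = 3.1646

test statistic = 3.165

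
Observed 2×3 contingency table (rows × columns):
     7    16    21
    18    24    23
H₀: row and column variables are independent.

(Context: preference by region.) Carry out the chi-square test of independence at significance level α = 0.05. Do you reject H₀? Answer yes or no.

reject H₀: no

Row totals [44, 65], col totals [25, 40, 44], n=109
χ² = (7−10.09)²/10.09 + (16−16.15)²/16.15 + (21−17.76)²/17.76 + (18−14.91)²/14.91 + (24−23.85)²/23.85 + (23−26.24)²/26.24 = 2.5808
df = 2
p-value (upper-tail) = 0.27516
At α=0.05: p ≥ α → fail to reject H₀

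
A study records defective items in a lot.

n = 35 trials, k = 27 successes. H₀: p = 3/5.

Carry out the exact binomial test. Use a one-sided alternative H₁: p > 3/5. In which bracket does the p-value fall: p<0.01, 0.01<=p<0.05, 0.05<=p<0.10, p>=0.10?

Exact binomial: n=35, k=27, p₀=3/5=0.6000
P(X≥27) from Σ C(n,i)·p₀^i·(1−p₀)^(n−i)
p-value (one-sided, H₁ greater) = 0.02595
→ bracket: 0.01<=p<0.05

p-value bracket: 0.01<=p<0.05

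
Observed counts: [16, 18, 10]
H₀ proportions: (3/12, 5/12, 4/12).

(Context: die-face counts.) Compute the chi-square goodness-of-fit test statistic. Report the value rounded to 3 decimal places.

test statistic = 3.764

n = 44; E_i = n·p_i = [11.00, 18.33, 14.67]
χ² = (16−11.00)²/11.00 + (18−18.33)²/18.33 + (10−14.67)²/14.67 = 3.7636
df = 2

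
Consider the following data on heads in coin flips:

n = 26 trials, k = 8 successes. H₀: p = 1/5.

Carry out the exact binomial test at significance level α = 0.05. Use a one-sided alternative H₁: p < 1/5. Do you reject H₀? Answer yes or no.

reject H₀: no

Exact binomial: n=26, k=8, p₀=1/5=0.2000
P(X≤8) from Σ C(n,i)·p₀^i·(1−p₀)^(n−i)
p-value (one-sided, H₁ less) = 0.94076
At α=0.05: p ≥ α → fail to reject H₀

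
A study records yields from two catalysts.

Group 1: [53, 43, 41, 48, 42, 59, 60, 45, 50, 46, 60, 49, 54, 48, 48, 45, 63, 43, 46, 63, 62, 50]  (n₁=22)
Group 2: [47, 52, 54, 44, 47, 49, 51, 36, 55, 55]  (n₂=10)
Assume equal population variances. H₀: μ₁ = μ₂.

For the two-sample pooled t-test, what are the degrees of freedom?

df = n₁ + n₂ − 2 = 22 + 10 − 2 = 30

degrees of freedom = 30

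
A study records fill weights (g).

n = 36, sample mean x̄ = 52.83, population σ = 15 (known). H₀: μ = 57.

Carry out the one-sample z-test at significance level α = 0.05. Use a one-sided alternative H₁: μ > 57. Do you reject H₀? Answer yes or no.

SE = σ/√n = 15/√36 = 2.5000
z = (x̄−μ₀)/SE = (52.83−57)/2.5000 = -1.6680
p-value (one-sided, H₁ greater) = 0.95234
At α=0.05: p ≥ α → fail to reject H₀

reject H₀: no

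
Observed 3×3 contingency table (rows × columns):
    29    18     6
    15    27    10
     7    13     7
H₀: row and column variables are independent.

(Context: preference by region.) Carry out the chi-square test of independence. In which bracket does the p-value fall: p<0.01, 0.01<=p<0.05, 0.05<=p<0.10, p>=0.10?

p-value bracket: 0.01<=p<0.05

Row totals [53, 52, 27], col totals [51, 58, 23], n=132
χ² = (29−20.48)²/20.48 + (18−23.29)²/23.29 + (6−9.23)²/9.23 + (15−20.09)²/20.09 + (27−22.85)²/22.85 + (10−9.06)²/9.06 + (7−10.43)²/10.43 + (13−11.86)²/11.86 + (7−4.70)²/4.70 = 10.3806
df = 4
p-value (upper-tail) = 0.03448
→ bracket: 0.01<=p<0.05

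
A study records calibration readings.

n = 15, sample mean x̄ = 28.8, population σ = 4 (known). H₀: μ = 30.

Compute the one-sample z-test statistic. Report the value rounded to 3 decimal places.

SE = σ/√n = 4/√15 = 1.0328
z = (x̄−μ₀)/SE = (28.8−30)/1.0328 = -1.1619

test statistic = -1.162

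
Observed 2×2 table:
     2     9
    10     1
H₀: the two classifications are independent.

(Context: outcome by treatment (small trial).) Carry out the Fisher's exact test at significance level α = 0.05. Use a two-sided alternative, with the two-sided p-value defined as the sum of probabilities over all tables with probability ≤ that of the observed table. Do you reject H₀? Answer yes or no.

Margins: r₁=11, r₂=11, c₁=12, c₂=10, n=22
p_obs = C(11,2)·C(11,10)/C(22,12); sum pmf over tables with pmf ≤ p_obs
p-value (two-sided) = 0.00191
At α=0.05: p < α → reject H₀

reject H₀: yes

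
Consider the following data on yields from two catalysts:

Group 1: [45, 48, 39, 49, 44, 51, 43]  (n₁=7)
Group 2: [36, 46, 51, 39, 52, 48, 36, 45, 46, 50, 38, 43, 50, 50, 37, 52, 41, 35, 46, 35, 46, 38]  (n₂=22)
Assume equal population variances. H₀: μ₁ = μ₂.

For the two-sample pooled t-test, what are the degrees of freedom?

df = n₁ + n₂ − 2 = 7 + 22 − 2 = 27

degrees of freedom = 27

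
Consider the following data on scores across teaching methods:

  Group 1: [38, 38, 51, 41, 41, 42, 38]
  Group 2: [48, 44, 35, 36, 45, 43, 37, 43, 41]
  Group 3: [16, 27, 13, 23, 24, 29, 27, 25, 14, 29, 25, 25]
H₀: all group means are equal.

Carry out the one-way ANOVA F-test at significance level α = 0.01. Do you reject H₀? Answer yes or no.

Group means [41.29, 41.33, 23.08], grand mean 33.500
SSB = Σnᵢ(x̄ᵢ−x̄)² = 2278.655; SSW = ΣΣ(x−x̄ᵢ)² = 632.345
MSB = 2278.655/2 = 1139.3274; MSW = 632.345/25 = 25.2938
F = MSB/MSW = 45.0437
df = (2, 25)
p-value (upper-tail) = 0.00000
At α=0.01: p < α → reject H₀

reject H₀: yes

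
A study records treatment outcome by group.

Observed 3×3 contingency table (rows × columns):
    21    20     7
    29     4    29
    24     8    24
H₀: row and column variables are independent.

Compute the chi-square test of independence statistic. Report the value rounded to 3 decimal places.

test statistic = 27.418

Row totals [48, 62, 56], col totals [74, 32, 60], n=166
χ² = (21−21.40)²/21.40 + (20−9.25)²/9.25 + (7−17.35)²/17.35 + (29−27.64)²/27.64 + (4−11.95)²/11.95 + (29−22.41)²/22.41 + (24−24.96)²/24.96 + (8−10.80)²/10.80 + (24−20.24)²/20.24 = 27.4181
df = 4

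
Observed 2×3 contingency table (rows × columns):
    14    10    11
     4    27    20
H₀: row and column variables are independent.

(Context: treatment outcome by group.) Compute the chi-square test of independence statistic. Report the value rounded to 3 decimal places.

Row totals [35, 51], col totals [18, 37, 31], n=86
χ² = (14−7.33)²/7.33 + (10−15.06)²/15.06 + (11−12.62)²/12.62 + (4−10.67)²/10.67 + (27−21.94)²/21.94 + (20−18.38)²/18.38 = 13.4687
df = 2

test statistic = 13.469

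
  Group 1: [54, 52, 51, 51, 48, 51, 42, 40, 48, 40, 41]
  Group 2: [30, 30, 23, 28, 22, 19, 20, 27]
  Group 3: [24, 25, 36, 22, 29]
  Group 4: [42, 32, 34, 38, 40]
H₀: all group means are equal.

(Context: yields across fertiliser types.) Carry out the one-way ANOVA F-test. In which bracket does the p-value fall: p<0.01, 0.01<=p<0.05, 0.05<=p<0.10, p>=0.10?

p-value bracket: p<0.01

Group means [47.09, 24.88, 27.20, 37.20], grand mean 35.828
SSB = Σnᵢ(x̄ᵢ−x̄)² = 2736.754; SSW = ΣΣ(x−x̄ᵢ)² = 611.384
MSB = 2736.754/3 = 912.2513; MSW = 611.384/25 = 24.4554
F = MSB/MSW = 37.3027
df = (3, 25)
p-value (upper-tail) = 0.00000
→ bracket: p<0.01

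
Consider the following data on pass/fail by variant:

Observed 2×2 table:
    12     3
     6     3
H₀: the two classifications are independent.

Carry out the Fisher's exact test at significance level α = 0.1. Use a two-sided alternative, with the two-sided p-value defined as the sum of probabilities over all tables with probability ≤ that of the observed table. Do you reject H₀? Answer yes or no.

reject H₀: no

Margins: r₁=15, r₂=9, c₁=18, c₂=6, n=24
p_obs = C(15,12)·C(9,6)/C(24,18); sum pmf over tables with pmf ≤ p_obs
p-value (two-sided) = 0.63491
At α=0.1: p ≥ α → fail to reject H₀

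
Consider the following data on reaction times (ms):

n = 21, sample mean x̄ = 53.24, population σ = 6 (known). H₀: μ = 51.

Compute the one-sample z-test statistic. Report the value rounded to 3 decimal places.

test statistic = 1.711

SE = σ/√n = 6/√21 = 1.3093
z = (x̄−μ₀)/SE = (53.24−51)/1.3093 = 1.7108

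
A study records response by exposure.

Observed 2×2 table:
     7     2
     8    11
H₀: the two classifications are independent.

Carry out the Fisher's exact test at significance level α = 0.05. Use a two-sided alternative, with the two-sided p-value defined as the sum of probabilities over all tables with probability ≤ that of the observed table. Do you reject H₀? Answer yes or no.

reject H₀: no

Margins: r₁=9, r₂=19, c₁=15, c₂=13, n=28
p_obs = C(9,7)·C(19,8)/C(28,15); sum pmf over tables with pmf ≤ p_obs
p-value (two-sided) = 0.11449
At α=0.05: p ≥ α → fail to reject H₀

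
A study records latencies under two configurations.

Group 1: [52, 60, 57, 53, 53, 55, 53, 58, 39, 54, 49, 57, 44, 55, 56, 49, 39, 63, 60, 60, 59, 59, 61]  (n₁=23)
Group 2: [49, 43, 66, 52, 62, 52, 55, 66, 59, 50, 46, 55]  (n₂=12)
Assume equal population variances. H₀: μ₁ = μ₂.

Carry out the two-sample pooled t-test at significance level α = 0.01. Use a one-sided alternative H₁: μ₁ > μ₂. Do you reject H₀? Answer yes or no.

x̄₁=54.130, s₁=6.518, n₁=23
x̄₂=54.583, s₂=7.440, n₂=12
s_p² = [22·6.518² + 11·7.440²]/33 = 46.7735
SE = √(s_p²·(1/23+1/12)) = 2.4355
t = (54.130−54.583)/2.4355 = -0.1860
df = 33
p-value (one-sided, H₁ greater) = 0.57319
At α=0.01: p ≥ α → fail to reject H₀

reject H₀: no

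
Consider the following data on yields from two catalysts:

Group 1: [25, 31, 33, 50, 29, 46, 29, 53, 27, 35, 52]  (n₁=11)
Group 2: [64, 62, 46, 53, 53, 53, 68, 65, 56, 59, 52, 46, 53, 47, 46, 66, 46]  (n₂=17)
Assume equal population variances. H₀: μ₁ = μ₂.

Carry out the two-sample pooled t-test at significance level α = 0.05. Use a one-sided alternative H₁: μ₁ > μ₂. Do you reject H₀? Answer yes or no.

x̄₁=37.273, s₁=10.762, n₁=11
x̄₂=55.000, s₂=7.706, n₂=17
s_p² = [10·10.762² + 16·7.706²]/26 = 81.0839
SE = √(s_p²·(1/11+1/17)) = 3.4844
t = (37.273−55.000)/3.4844 = -5.0876
df = 26
p-value (one-sided, H₁ greater) = 0.99999
At α=0.05: p ≥ α → fail to reject H₀

reject H₀: no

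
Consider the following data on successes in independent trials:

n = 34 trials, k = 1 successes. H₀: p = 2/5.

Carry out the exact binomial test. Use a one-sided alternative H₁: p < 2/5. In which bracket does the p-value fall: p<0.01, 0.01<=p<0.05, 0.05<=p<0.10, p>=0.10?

p-value bracket: p<0.01

Exact binomial: n=34, k=1, p₀=2/5=0.4000
P(X≤1) from Σ C(n,i)·p₀^i·(1−p₀)^(n−i)
p-value (one-sided, H₁ less) = 0.00000
→ bracket: p<0.01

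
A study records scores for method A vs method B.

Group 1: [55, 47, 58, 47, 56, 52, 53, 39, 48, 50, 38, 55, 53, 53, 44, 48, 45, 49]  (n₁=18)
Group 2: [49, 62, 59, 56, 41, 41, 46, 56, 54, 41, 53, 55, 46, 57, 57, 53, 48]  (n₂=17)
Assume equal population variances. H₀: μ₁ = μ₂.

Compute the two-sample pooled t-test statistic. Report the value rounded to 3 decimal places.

x̄₁=49.444, s₁=5.575, n₁=18
x̄₂=51.412, s₂=6.615, n₂=17
s_p² = [17·5.575² + 16·6.615²]/33 = 37.2292
SE = √(s_p²·(1/18+1/17)) = 2.0635
t = (49.444−51.412)/2.0635 = -0.9534
df = 33

test statistic = -0.953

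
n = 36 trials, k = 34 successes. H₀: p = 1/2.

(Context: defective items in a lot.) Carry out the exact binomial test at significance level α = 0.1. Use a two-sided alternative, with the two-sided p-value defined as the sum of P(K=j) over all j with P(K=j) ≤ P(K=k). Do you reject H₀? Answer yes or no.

reject H₀: yes

Exact binomial: n=36, k=34, p₀=1/2=0.5000
P(X=j) = C(n,j)·p₀^j·(1−p₀)^(n−j); p = Σ P(X=j) over j with P(X=j) ≤ P(X=34)
p-value (two-sided) = 0.00000
At α=0.1: p < α → reject H₀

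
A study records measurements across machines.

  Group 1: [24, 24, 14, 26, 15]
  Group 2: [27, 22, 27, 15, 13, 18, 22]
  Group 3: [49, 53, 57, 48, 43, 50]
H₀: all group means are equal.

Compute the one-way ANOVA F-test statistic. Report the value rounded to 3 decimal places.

test statistic = 61.676

Group means [20.60, 20.57, 50.00], grand mean 30.389
SSB = Σnᵢ(x̄ᵢ−x̄)² = 3461.363; SSW = ΣΣ(x−x̄ᵢ)² = 420.914
MSB = 3461.363/2 = 1730.6817; MSW = 420.914/15 = 28.0610
F = MSB/MSW = 61.6758
df = (2, 15)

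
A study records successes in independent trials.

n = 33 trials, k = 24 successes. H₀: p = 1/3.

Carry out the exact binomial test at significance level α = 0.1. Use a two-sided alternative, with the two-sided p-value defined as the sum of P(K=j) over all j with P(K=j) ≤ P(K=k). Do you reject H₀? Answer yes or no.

Exact binomial: n=33, k=24, p₀=1/3=0.3333
P(X=j) = C(n,j)·p₀^j·(1−p₀)^(n−j); p = Σ P(X=j) over j with P(X=j) ≤ P(X=24)
p-value (two-sided) = 0.00001
At α=0.1: p < α → reject H₀

reject H₀: yes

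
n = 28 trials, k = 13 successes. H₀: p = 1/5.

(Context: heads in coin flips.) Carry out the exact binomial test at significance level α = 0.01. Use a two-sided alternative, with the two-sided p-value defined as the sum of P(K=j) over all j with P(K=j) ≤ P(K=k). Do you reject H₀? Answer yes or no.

reject H₀: yes

Exact binomial: n=28, k=13, p₀=1/5=0.2000
P(X=j) = C(n,j)·p₀^j·(1−p₀)^(n−j); p = Σ P(X=j) over j with P(X=j) ≤ P(X=13)
p-value (two-sided) = 0.00145
At α=0.01: p < α → reject H₀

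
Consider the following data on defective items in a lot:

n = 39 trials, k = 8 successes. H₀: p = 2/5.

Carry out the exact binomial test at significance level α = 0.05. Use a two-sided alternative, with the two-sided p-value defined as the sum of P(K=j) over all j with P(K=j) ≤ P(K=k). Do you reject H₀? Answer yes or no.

Exact binomial: n=39, k=8, p₀=2/5=0.4000
P(X=j) = C(n,j)·p₀^j·(1−p₀)^(n−j); p = Σ P(X=j) over j with P(X=j) ≤ P(X=8)
p-value (two-sided) = 0.01355
At α=0.05: p < α → reject H₀

reject H₀: yes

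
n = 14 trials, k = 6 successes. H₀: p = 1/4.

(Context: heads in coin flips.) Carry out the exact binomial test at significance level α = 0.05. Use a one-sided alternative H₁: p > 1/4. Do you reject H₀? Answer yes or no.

reject H₀: no

Exact binomial: n=14, k=6, p₀=1/4=0.2500
P(X≥6) from Σ C(n,i)·p₀^i·(1−p₀)^(n−i)
p-value (one-sided, H₁ greater) = 0.11167
At α=0.05: p ≥ α → fail to reject H₀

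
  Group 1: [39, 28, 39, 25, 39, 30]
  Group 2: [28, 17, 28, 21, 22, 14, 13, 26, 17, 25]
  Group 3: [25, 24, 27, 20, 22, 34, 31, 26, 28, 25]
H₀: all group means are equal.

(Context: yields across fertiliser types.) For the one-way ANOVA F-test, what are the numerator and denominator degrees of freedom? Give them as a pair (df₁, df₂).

k = 3 groups, N = 26 total
df = (k−1, N−k) = (3−1, 26−3) = (2, 23)

degrees of freedom = [2, 23]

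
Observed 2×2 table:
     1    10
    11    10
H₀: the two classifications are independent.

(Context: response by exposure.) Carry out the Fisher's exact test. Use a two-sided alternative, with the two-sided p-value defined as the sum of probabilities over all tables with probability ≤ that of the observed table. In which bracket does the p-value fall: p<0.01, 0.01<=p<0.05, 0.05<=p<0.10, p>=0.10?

p-value bracket: 0.01<=p<0.05

Margins: r₁=11, r₂=21, c₁=12, c₂=20, n=32
p_obs = C(11,1)·C(21,11)/C(32,12); sum pmf over tables with pmf ≤ p_obs
p-value (two-sided) = 0.02319
→ bracket: 0.01<=p<0.05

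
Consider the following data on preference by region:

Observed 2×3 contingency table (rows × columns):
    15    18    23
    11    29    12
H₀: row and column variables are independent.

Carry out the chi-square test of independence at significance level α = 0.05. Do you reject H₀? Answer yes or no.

Row totals [56, 52], col totals [26, 47, 35], n=108
χ² = (15−13.48)²/13.48 + (18−24.37)²/24.37 + (23−18.15)²/18.15 + (11−12.52)²/12.52 + (29−22.63)²/22.63 + (12−16.85)²/16.85 = 6.5078
df = 2
p-value (upper-tail) = 0.03862
At α=0.05: p < α → reject H₀

reject H₀: yes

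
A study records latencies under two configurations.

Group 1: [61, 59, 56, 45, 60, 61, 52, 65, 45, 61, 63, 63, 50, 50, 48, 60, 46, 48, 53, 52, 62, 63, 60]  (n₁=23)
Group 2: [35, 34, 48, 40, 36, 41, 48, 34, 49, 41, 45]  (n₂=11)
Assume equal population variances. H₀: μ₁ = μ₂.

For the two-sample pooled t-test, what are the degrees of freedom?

degrees of freedom = 32

df = n₁ + n₂ − 2 = 23 + 11 − 2 = 32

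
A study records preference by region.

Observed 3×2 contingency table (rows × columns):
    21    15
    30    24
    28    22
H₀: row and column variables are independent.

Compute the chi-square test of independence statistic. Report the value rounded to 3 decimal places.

Row totals [36, 54, 50], col totals [79, 61], n=140
χ² = (21−20.31)²/20.31 + (15−15.69)²/15.69 + (30−30.47)²/30.47 + (24−23.53)²/23.53 + (28−28.21)²/28.21 + (22−21.79)²/21.79 = 0.0736
df = 2

test statistic = 0.074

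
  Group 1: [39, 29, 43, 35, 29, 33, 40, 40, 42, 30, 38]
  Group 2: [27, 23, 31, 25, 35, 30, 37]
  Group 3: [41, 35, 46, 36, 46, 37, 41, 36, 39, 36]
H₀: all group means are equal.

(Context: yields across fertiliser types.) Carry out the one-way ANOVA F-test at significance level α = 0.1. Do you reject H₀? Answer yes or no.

Group means [36.18, 29.71, 39.30], grand mean 35.679
SSB = Σnᵢ(x̄ᵢ−x̄)² = 382.942; SSW = ΣΣ(x−x̄ᵢ)² = 583.165
MSB = 382.942/2 = 191.4711; MSW = 583.165/25 = 23.3266
F = MSB/MSW = 8.2083
df = (2, 25)
p-value (upper-tail) = 0.00182
At α=0.1: p < α → reject H₀

reject H₀: yes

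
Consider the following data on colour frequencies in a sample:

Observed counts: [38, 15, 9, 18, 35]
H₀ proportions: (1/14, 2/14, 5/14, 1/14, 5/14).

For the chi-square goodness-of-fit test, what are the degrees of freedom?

df = k − 1 = 5 − 1 = 4

degrees of freedom = 4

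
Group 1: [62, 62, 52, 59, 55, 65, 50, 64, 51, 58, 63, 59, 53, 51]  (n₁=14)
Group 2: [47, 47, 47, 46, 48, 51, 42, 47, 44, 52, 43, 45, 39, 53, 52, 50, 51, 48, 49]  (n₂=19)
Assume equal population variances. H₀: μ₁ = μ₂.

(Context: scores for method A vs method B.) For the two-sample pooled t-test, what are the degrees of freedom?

degrees of freedom = 31

df = n₁ + n₂ − 2 = 14 + 19 − 2 = 31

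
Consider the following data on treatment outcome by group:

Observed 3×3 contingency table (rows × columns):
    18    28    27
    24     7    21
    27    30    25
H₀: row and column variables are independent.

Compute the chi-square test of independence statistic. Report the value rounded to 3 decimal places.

test statistic = 12.351

Row totals [73, 52, 82], col totals [69, 65, 73], n=207
χ² = (18−24.33)²/24.33 + (28−22.92)²/22.92 + (27−25.74)²/25.74 + (24−17.33)²/17.33 + (7−16.33)²/16.33 + (21−18.34)²/18.34 + (27−27.33)²/27.33 + (30−25.75)²/25.75 + (25−28.92)²/28.92 = 12.3509
df = 4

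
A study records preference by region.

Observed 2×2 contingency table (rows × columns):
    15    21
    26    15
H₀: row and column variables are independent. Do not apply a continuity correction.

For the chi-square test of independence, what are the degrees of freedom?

df = (r−1)(c−1) = (2−1)·(2−1) = 1

degrees of freedom = 1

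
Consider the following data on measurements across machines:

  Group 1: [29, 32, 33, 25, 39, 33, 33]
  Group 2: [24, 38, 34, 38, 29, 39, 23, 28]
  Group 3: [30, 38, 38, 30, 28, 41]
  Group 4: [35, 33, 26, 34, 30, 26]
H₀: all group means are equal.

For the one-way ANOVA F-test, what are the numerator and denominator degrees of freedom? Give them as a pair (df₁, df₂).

k = 4 groups, N = 27 total
df = (k−1, N−k) = (4−1, 27−4) = (3, 23)

degrees of freedom = [3, 23]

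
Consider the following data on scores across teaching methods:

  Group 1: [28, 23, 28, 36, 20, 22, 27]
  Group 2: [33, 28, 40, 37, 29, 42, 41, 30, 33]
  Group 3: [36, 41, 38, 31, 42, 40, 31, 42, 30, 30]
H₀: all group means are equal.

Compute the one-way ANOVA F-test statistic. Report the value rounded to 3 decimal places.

test statistic = 7.910

Group means [26.29, 34.78, 36.10], grand mean 33.000
SSB = Σnᵢ(x̄ᵢ−x̄)² = 440.116; SSW = ΣΣ(x−x̄ᵢ)² = 639.884
MSB = 440.116/2 = 220.0579; MSW = 639.884/23 = 27.8210
F = MSB/MSW = 7.9098
df = (2, 23)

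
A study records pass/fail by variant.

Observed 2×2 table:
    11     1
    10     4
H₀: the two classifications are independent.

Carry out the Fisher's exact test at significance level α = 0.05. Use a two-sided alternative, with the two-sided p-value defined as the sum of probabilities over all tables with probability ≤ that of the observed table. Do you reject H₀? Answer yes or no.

reject H₀: no

Margins: r₁=12, r₂=14, c₁=21, c₂=5, n=26
p_obs = C(12,11)·C(14,10)/C(26,21); sum pmf over tables with pmf ≤ p_obs
p-value (two-sided) = 0.33043
At α=0.05: p ≥ α → fail to reject H₀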